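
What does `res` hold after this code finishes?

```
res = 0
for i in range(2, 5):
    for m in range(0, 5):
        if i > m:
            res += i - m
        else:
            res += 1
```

25

i=2,m=0: 2>0, res = 0+2 = 2
i=2,m=1: 2>1, res = 2+1 = 3
i=2,m=2: not 2>2, res = 3+1 = 4
i=2,m=3: not 2>3, res = 4+1 = 5
i=2,m=4: not 2>4, res = 5+1 = 6
i=3,m=0: 3>0, res = 6+3 = 9
i=3,m=1: 3>1, res = 9+2 = 11
i=3,m=2: 3>2, res = 11+1 = 12
i=3,m=3: not 3>3, res = 12+1 = 13
i=3,m=4: not 3>4, res = 13+1 = 14
i=4,m=0: 4>0, res = 14+4 = 18
i=4,m=1: 4>1, res = 18+3 = 21
i=4,m=2: 4>2, res = 21+2 = 23
i=4,m=3: 4>3, res = 23+1 = 24
i=4,m=4: not 4>4, res = 24+1 = 25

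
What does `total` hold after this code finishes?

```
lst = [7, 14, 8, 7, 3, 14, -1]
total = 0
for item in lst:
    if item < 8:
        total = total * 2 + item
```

89

item=7: <8, total = 0*2+7 = 7
item=14: not <8
item=8: not <8
item=7: <8, total = 7*2+7 = 21
item=3: <8, total = 21*2+3 = 45
item=14: not <8
item=-1: <8, total = 45*2+(-1) = 89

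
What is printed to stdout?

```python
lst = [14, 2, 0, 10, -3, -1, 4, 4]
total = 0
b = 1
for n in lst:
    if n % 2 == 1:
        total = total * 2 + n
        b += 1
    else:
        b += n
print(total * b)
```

n=14: not odd; b=15
n=2: not odd; b=17
n=0: not odd; b=17
n=10: not odd; b=27
n=-3: odd, total = 0*2+(-3) = -3; b=28
n=-1: odd, total = (-3)*2+(-1) = -7; b=29
n=4: not odd; b=33
n=4: not odd; b=37
total*b = (-7)*37 = -259

-259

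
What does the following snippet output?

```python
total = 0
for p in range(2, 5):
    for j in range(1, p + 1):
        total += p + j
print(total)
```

p=2,j=1: total = 0+3 = 3
p=2,j=2: total = 3+4 = 7
p=3,j=1: total = 7+4 = 11
p=3,j=2: total = 11+5 = 16
p=3,j=3: total = 16+6 = 22
p=4,j=1: total = 22+5 = 27
p=4,j=2: total = 27+6 = 33
p=4,j=3: total = 33+7 = 40
p=4,j=4: total = 40+8 = 48

48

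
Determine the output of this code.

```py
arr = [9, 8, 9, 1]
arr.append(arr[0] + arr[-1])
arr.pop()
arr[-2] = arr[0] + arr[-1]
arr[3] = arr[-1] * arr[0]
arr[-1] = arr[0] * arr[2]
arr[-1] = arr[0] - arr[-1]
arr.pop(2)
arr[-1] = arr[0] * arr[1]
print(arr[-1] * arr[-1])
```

append arr[0]+arr[-1] = 9+1 = 10 → [9, 8, 9, 1, 10]
pop() removes 10 → [9, 8, 9, 1]
arr[-2] = arr[0]+arr[-1] = 9+1 = 10 → [9, 8, 10, 1]
arr[3] = arr[-1]*arr[0] = 1*9 = 9 → [9, 8, 10, 9]
arr[-1] = arr[0]*arr[2] = 9*10 = 90 → [9, 8, 10, 90]
arr[-1] = arr[0]-arr[-1] = 9-90 = -81 → [9, 8, 10, -81]
pop(2) removes 10 → [9, 8, -81]
arr[-1] = arr[0]*arr[1] = 9*8 = 72 → [9, 8, 72]
arr[-1]*arr[-1] = 72*72 = 5184

5184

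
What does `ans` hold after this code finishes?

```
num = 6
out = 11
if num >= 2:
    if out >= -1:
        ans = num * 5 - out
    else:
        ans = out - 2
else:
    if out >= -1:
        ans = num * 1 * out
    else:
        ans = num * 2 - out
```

num=6, out=11
num >= 2 is True; out >= -1 is True
→ ans = num * 5 - out = 19

19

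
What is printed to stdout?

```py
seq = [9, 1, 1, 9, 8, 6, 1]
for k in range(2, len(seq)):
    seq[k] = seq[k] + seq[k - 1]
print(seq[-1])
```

k=2: seq[2] = 1+1 = 2 → [9, 1, 2, 9, 8, 6, 1]
k=3: seq[3] = 9+2 = 11 → [9, 1, 2, 11, 8, 6, 1]
k=4: seq[4] = 8+11 = 19 → [9, 1, 2, 11, 19, 6, 1]
k=5: seq[5] = 6+19 = 25 → [9, 1, 2, 11, 19, 25, 1]
k=6: seq[6] = 1+25 = 26 → [9, 1, 2, 11, 19, 25, 26]

26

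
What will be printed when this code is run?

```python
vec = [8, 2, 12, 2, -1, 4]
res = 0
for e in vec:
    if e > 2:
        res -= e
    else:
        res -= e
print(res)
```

e=8: >2, res = 0-8 = -8
e=2: not >2, res = (-8)-2 = -10
e=12: >2, res = (-10)-12 = -22
e=2: not >2, res = (-22)-2 = -24
e=-1: not >2, res = (-24)-(-1) = -23
e=4: >2, res = (-23)-4 = -27

-27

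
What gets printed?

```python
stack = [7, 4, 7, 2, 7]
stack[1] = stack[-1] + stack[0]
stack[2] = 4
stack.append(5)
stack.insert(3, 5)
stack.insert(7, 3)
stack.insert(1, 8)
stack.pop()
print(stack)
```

[7, 8, 14, 4, 5, 2, 7, 5]

stack[1] = stack[-1]+stack[0] = 7+7 = 14 → [7, 14, 7, 2, 7]
stack[2] = 4 → [7, 14, 4, 2, 7]
append 5 → [7, 14, 4, 2, 7, 5]
insert 5 at 3 → [7, 14, 4, 5, 2, 7, 5]
insert 3 at 7 → [7, 14, 4, 5, 2, 7, 5, 3]
insert 8 at 1 → [7, 8, 14, 4, 5, 2, 7, 5, 3]
pop() removes 3 → [7, 8, 14, 4, 5, 2, 7, 5]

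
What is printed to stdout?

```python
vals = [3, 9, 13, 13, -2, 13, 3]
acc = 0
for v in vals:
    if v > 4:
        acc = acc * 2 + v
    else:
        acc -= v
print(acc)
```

116

v=3: not >4, acc = 0-3 = -3
v=9: >4, acc = (-3)*2+9 = 3
v=13: >4, acc = 3*2+13 = 19
v=13: >4, acc = 19*2+13 = 51
v=-2: not >4, acc = 51-(-2) = 53
v=13: >4, acc = 53*2+13 = 119
v=3: not >4, acc = 119-3 = 116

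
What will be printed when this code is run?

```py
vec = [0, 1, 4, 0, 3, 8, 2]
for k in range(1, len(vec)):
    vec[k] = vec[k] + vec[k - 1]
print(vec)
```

[0, 1, 5, 5, 8, 16, 18]

k=1: vec[1] = 1+0 = 1 → [0, 1, 4, 0, 3, 8, 2]
k=2: vec[2] = 4+1 = 5 → [0, 1, 5, 0, 3, 8, 2]
k=3: vec[3] = 0+5 = 5 → [0, 1, 5, 5, 3, 8, 2]
k=4: vec[4] = 3+5 = 8 → [0, 1, 5, 5, 8, 8, 2]
k=5: vec[5] = 8+8 = 16 → [0, 1, 5, 5, 8, 16, 2]
k=6: vec[6] = 2+16 = 18 → [0, 1, 5, 5, 8, 16, 18]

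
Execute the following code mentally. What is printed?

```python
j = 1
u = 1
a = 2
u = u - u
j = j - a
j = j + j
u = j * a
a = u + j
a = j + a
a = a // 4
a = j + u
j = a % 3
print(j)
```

u = 1-1 = 0
j = 1-2 = -1
j = (-1)+(-1) = -2
u = (-2)*2 = -4
a = (-4)+(-2) = -6
a = (-2)+(-6) = -8
a = (-8)//4 = -2
a = (-2)+(-4) = -6
j = (-6)%3 = 0

0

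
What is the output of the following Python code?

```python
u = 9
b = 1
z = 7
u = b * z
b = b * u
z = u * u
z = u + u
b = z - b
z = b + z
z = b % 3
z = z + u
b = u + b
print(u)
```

7

u = 1*7 = 7
b = 1*7 = 7
z = 7*7 = 49
z = 7+7 = 14
b = 14-7 = 7
z = 7+14 = 21
z = 7%3 = 1
z = 1+7 = 8
b = 7+7 = 14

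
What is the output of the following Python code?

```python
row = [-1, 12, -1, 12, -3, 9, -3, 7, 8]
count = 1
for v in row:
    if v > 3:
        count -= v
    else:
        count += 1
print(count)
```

-43

v=-1: not >3, count = 1+1 = 2
v=12: >3, count = 2-12 = -10
v=-1: not >3, count = (-10)+1 = -9
v=12: >3, count = (-9)-12 = -21
v=-3: not >3, count = (-21)+1 = -20
v=9: >3, count = (-20)-9 = -29
v=-3: not >3, count = (-29)+1 = -28
v=7: >3, count = (-28)-7 = -35
v=8: >3, count = (-35)-8 = -43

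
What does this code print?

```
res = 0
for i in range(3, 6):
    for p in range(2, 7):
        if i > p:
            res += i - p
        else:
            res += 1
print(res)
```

19

i=3,p=2: 3>2, res = 0+1 = 1
i=3,p=3: not 3>3, res = 1+1 = 2
i=3,p=4: not 3>4, res = 2+1 = 3
i=3,p=5: not 3>5, res = 3+1 = 4
i=3,p=6: not 3>6, res = 4+1 = 5
i=4,p=2: 4>2, res = 5+2 = 7
i=4,p=3: 4>3, res = 7+1 = 8
i=4,p=4: not 4>4, res = 8+1 = 9
i=4,p=5: not 4>5, res = 9+1 = 10
i=4,p=6: not 4>6, res = 10+1 = 11
i=5,p=2: 5>2, res = 11+3 = 14
i=5,p=3: 5>3, res = 14+2 = 16
i=5,p=4: 5>4, res = 16+1 = 17
i=5,p=5: not 5>5, res = 17+1 = 18
i=5,p=6: not 5>6, res = 18+1 = 19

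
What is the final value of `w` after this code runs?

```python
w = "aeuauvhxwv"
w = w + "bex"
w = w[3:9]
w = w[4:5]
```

'x'

+ 'bex' → 'aeuauvhxwvbex'
slice [3:9] → 'auvhxw'
slice [4:5] → 'x'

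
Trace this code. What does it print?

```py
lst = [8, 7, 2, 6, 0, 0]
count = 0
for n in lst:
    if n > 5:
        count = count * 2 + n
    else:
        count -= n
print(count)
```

n=8: >5, count = 0*2+8 = 8
n=7: >5, count = 8*2+7 = 23
n=2: not >5, count = 23-2 = 21
n=6: >5, count = 21*2+6 = 48
n=0: not >5, count = 48-0 = 48
n=0: not >5, count = 48-0 = 48

48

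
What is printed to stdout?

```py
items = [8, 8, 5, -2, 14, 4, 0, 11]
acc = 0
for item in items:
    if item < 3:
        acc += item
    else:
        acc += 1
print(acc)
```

item=8: not <3, acc = 0+1 = 1
item=8: not <3, acc = 1+1 = 2
item=5: not <3, acc = 2+1 = 3
item=-2: <3, acc = 3+(-2) = 1
item=14: not <3, acc = 1+1 = 2
item=4: not <3, acc = 2+1 = 3
item=0: <3, acc = 3+0 = 3
item=11: not <3, acc = 3+1 = 4

4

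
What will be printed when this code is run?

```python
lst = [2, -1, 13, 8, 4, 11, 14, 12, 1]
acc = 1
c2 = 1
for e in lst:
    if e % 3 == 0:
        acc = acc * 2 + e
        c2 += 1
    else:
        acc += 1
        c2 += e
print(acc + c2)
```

e=2: not %3==0, acc = 1+1 = 2; c2=3
e=-1: not %3==0, acc = 2+1 = 3; c2=2
e=13: not %3==0, acc = 3+1 = 4; c2=15
e=8: not %3==0, acc = 4+1 = 5; c2=23
e=4: not %3==0, acc = 5+1 = 6; c2=27
e=11: not %3==0, acc = 6+1 = 7; c2=38
e=14: not %3==0, acc = 7+1 = 8; c2=52
e=12: %3==0, acc = 8*2+12 = 28; c2=53
e=1: not %3==0, acc = 28+1 = 29; c2=54
acc+c2 = 29+54 = 83

83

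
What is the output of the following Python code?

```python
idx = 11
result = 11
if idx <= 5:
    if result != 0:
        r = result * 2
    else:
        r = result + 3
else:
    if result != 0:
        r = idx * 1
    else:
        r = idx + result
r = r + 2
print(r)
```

idx=11, result=11
idx <= 5 is False; result != 0 is True
→ r = idx * 1 = 11
r = 11+2 = 13

13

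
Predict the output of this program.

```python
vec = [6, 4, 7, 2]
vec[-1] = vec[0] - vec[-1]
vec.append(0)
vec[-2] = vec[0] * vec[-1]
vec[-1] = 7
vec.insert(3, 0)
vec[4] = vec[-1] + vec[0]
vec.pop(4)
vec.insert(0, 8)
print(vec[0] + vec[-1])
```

vec[-1] = vec[0]-vec[-1] = 6-2 = 4 → [6, 4, 7, 4]
append 0 → [6, 4, 7, 4, 0]
vec[-2] = vec[0]*vec[-1] = 6*0 = 0 → [6, 4, 7, 0, 0]
vec[-1] = 7 → [6, 4, 7, 0, 7]
insert 0 at 3 → [6, 4, 7, 0, 0, 7]
vec[4] = vec[-1]+vec[0] = 7+6 = 13 → [6, 4, 7, 0, 13, 7]
pop(4) removes 13 → [6, 4, 7, 0, 7]
insert 8 at 0 → [8, 6, 4, 7, 0, 7]
vec[0]+vec[-1] = 8+7 = 15

15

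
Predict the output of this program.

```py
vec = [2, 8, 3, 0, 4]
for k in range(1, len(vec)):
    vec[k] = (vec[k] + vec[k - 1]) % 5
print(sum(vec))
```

10

k=1: vec[1] = (8+2)%5 = 0 → [2, 0, 3, 0, 4]
k=2: vec[2] = (3+0)%5 = 3 → [2, 0, 3, 0, 4]
k=3: vec[3] = (0+3)%5 = 3 → [2, 0, 3, 3, 4]
k=4: vec[4] = (4+3)%5 = 2 → [2, 0, 3, 3, 2]
sum = 10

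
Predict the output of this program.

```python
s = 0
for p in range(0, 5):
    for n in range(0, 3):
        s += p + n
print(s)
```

p=0,n=0: s = 0+0 = 0
p=0,n=1: s = 0+1 = 1
p=0,n=2: s = 1+2 = 3
p=1,n=0: s = 3+1 = 4
p=1,n=1: s = 4+2 = 6
p=1,n=2: s = 6+3 = 9
p=2,n=0: s = 9+2 = 11
p=2,n=1: s = 11+3 = 14
p=2,n=2: s = 14+4 = 18
p=3,n=0: s = 18+3 = 21
p=3,n=1: s = 21+4 = 25
p=3,n=2: s = 25+5 = 30
p=4,n=0: s = 30+4 = 34
p=4,n=1: s = 34+5 = 39
p=4,n=2: s = 39+6 = 45

45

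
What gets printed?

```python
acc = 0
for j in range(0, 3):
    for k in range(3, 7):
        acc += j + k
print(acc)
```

j=0,k=3: acc = 0+3 = 3
j=0,k=4: acc = 3+4 = 7
j=0,k=5: acc = 7+5 = 12
j=0,k=6: acc = 12+6 = 18
j=1,k=3: acc = 18+4 = 22
j=1,k=4: acc = 22+5 = 27
j=1,k=5: acc = 27+6 = 33
j=1,k=6: acc = 33+7 = 40
j=2,k=3: acc = 40+5 = 45
j=2,k=4: acc = 45+6 = 51
j=2,k=5: acc = 51+7 = 58
j=2,k=6: acc = 58+8 = 66

66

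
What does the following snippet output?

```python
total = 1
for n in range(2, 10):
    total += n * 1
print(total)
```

45

n=2: total = 1+2*1 = 3
n=3: total = 3+3*1 = 6
n=4: total = 6+4*1 = 10
n=5: total = 10+5*1 = 15
n=6: total = 15+6*1 = 21
n=7: total = 21+7*1 = 28
n=8: total = 28+8*1 = 36
n=9: total = 36+9*1 = 45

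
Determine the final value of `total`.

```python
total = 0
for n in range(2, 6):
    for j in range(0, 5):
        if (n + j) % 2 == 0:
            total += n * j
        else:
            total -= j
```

48

n=2,j=0: even sum, total = 0+0 = 0
n=2,j=1: odd sum, total = 0-1 = -1
n=2,j=2: even sum, total = (-1)+4 = 3
n=2,j=3: odd sum, total = 3-3 = 0
n=2,j=4: even sum, total = 0+8 = 8
n=3,j=0: odd sum, total = 8-0 = 8
n=3,j=1: even sum, total = 8+3 = 11
n=3,j=2: odd sum, total = 11-2 = 9
n=3,j=3: even sum, total = 9+9 = 18
n=3,j=4: odd sum, total = 18-4 = 14
n=4,j=0: even sum, total = 14+0 = 14
n=4,j=1: odd sum, total = 14-1 = 13
n=4,j=2: even sum, total = 13+8 = 21
n=4,j=3: odd sum, total = 21-3 = 18
n=4,j=4: even sum, total = 18+16 = 34
n=5,j=0: odd sum, total = 34-0 = 34
n=5,j=1: even sum, total = 34+5 = 39
n=5,j=2: odd sum, total = 39-2 = 37
n=5,j=3: even sum, total = 37+15 = 52
n=5,j=4: odd sum, total = 52-4 = 48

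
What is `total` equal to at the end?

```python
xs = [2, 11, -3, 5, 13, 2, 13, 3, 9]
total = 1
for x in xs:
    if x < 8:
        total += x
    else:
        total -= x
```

-36

x=2: <8, total = 1+2 = 3
x=11: not <8, total = 3-11 = -8
x=-3: <8, total = (-8)+(-3) = -11
x=5: <8, total = (-11)+5 = -6
x=13: not <8, total = (-6)-13 = -19
x=2: <8, total = (-19)+2 = -17
x=13: not <8, total = (-17)-13 = -30
x=3: <8, total = (-30)+3 = -27
x=9: not <8, total = (-27)-9 = -36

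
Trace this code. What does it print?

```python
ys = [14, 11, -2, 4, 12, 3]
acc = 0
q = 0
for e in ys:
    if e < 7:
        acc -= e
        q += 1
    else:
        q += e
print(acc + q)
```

e=14: not <7; q=14
e=11: not <7; q=25
e=-2: <7, acc = 0-(-2) = 2; q=26
e=4: <7, acc = 2-4 = -2; q=27
e=12: not <7; q=39
e=3: <7, acc = (-2)-3 = -5; q=40
acc+q = (-5)+40 = 35

35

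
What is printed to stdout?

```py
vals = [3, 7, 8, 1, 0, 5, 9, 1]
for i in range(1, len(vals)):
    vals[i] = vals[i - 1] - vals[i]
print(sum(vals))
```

i=1: vals[1] = 3-7 = -4 → [3, -4, 8, 1, 0, 5, 9, 1]
i=2: vals[2] = (-4)-8 = -12 → [3, -4, -12, 1, 0, 5, 9, 1]
i=3: vals[3] = (-12)-1 = -13 → [3, -4, -12, -13, 0, 5, 9, 1]
i=4: vals[4] = (-13)-0 = -13 → [3, -4, -12, -13, -13, 5, 9, 1]
i=5: vals[5] = (-13)-5 = -18 → [3, -4, -12, -13, -13, -18, 9, 1]
i=6: vals[6] = (-18)-9 = -27 → [3, -4, -12, -13, -13, -18, -27, 1]
i=7: vals[7] = (-27)-1 = -28 → [3, -4, -12, -13, -13, -18, -27, -28]
sum = -112

-112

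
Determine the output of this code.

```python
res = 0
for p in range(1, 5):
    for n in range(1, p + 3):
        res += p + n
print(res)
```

p=1,n=1: res = 0+2 = 2
p=1,n=2: res = 2+3 = 5
p=1,n=3: res = 5+4 = 9
p=2,n=1: res = 9+3 = 12
p=2,n=2: res = 12+4 = 16
p=2,n=3: res = 16+5 = 21
p=2,n=4: res = 21+6 = 27
p=3,n=1: res = 27+4 = 31
p=3,n=2: res = 31+5 = 36
p=3,n=3: res = 36+6 = 42
p=3,n=4: res = 42+7 = 49
p=3,n=5: res = 49+8 = 57
p=4,n=1: res = 57+5 = 62
p=4,n=2: res = 62+6 = 68
p=4,n=3: res = 68+7 = 75
p=4,n=4: res = 75+8 = 83
p=4,n=5: res = 83+9 = 92
p=4,n=6: res = 92+10 = 102

102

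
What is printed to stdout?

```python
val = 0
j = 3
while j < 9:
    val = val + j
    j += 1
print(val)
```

33

j=3: val = 0+3 = 3
j=4: val = 3+4 = 7
j=5: val = 7+5 = 12
j=6: val = 12+6 = 18
j=7: val = 18+7 = 25
j=8: val = 25+8 = 33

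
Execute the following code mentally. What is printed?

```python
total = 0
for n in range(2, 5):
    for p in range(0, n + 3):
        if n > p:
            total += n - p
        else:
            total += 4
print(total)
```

n=2,p=0: 2>0, total = 0+2 = 2
n=2,p=1: 2>1, total = 2+1 = 3
n=2,p=2: not 2>2, total = 3+4 = 7
n=2,p=3: not 2>3, total = 7+4 = 11
n=2,p=4: not 2>4, total = 11+4 = 15
n=3,p=0: 3>0, total = 15+3 = 18
n=3,p=1: 3>1, total = 18+2 = 20
n=3,p=2: 3>2, total = 20+1 = 21
n=3,p=3: not 3>3, total = 21+4 = 25
n=3,p=4: not 3>4, total = 25+4 = 29
n=3,p=5: not 3>5, total = 29+4 = 33
n=4,p=0: 4>0, total = 33+4 = 37
n=4,p=1: 4>1, total = 37+3 = 40
n=4,p=2: 4>2, total = 40+2 = 42
n=4,p=3: 4>3, total = 42+1 = 43
n=4,p=4: not 4>4, total = 43+4 = 47
n=4,p=5: not 4>5, total = 47+4 = 51
n=4,p=6: not 4>6, total = 51+4 = 55

55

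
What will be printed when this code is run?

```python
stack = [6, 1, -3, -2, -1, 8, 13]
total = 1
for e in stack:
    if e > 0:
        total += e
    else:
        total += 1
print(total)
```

e=6: >0, total = 1+6 = 7
e=1: >0, total = 7+1 = 8
e=-3: not >0, total = 8+1 = 9
e=-2: not >0, total = 9+1 = 10
e=-1: not >0, total = 10+1 = 11
e=8: >0, total = 11+8 = 19
e=13: >0, total = 19+13 = 32

32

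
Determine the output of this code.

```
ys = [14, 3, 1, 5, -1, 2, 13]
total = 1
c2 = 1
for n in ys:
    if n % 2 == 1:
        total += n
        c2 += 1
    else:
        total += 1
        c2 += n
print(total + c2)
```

n=14: not odd, total = 1+1 = 2; c2=15
n=3: odd, total = 2+3 = 5; c2=16
n=1: odd, total = 5+1 = 6; c2=17
n=5: odd, total = 6+5 = 11; c2=18
n=-1: odd, total = 11+(-1) = 10; c2=19
n=2: not odd, total = 10+1 = 11; c2=21
n=13: odd, total = 11+13 = 24; c2=22
total+c2 = 24+22 = 46

46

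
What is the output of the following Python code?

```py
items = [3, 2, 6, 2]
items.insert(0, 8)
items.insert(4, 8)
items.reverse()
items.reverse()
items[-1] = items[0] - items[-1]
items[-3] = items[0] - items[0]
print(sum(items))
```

27

insert 8 at 0 → [8, 3, 2, 6, 2]
insert 8 at 4 → [8, 3, 2, 6, 8, 2]
reverse → [2, 8, 6, 2, 3, 8]
reverse → [8, 3, 2, 6, 8, 2]
items[-1] = items[0]-items[-1] = 8-2 = 6 → [8, 3, 2, 6, 8, 6]
items[-3] = items[0]-items[0] = 8-8 = 0 → [8, 3, 2, 0, 8, 6]
sum = 27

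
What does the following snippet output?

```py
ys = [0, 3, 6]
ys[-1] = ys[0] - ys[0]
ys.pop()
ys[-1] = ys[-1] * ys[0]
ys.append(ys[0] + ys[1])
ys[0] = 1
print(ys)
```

ys[-1] = ys[0]-ys[0] = 0-0 = 0 → [0, 3, 0]
pop() removes 0 → [0, 3]
ys[-1] = ys[-1]*ys[0] = 3*0 = 0 → [0, 0]
append ys[0]+ys[1] = 0+0 = 0 → [0, 0, 0]
ys[0] = 1 → [1, 0, 0]

[1, 0, 0]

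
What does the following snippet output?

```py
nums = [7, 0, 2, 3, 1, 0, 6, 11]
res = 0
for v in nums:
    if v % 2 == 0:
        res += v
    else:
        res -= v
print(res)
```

-14

v=7: not even, res = 0-7 = -7
v=0: even, res = (-7)+0 = -7
v=2: even, res = (-7)+2 = -5
v=3: not even, res = (-5)-3 = -8
v=1: not even, res = (-8)-1 = -9
v=0: even, res = (-9)+0 = -9
v=6: even, res = (-9)+6 = -3
v=11: not even, res = (-3)-11 = -14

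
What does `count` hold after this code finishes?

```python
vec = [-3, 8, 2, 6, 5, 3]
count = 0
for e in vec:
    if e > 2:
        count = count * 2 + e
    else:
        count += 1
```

125

e=-3: not >2, count = 0+1 = 1
e=8: >2, count = 1*2+8 = 10
e=2: not >2, count = 10+1 = 11
e=6: >2, count = 11*2+6 = 28
e=5: >2, count = 28*2+5 = 61
e=3: >2, count = 61*2+3 = 125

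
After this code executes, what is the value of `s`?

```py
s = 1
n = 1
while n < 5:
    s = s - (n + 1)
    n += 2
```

n=1: s = 1-2 = -1
n=3: s = (-1)-4 = -5

-5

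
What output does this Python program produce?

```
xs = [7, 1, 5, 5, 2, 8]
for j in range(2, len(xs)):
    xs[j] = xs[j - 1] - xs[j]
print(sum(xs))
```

j=2: xs[2] = 1-5 = -4 → [7, 1, -4, 5, 2, 8]
j=3: xs[3] = (-4)-5 = -9 → [7, 1, -4, -9, 2, 8]
j=4: xs[4] = (-9)-2 = -11 → [7, 1, -4, -9, -11, 8]
j=5: xs[5] = (-11)-8 = -19 → [7, 1, -4, -9, -11, -19]
sum = -35

-35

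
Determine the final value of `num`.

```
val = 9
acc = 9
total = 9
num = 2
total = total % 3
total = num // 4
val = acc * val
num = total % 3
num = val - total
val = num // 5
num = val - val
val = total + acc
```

total = 9%3 = 0
total = 2//4 = 0
val = 9*9 = 81
num = 0%3 = 0
num = 81-0 = 81
val = 81//5 = 16
num = 16-16 = 0
val = 0+9 = 9

0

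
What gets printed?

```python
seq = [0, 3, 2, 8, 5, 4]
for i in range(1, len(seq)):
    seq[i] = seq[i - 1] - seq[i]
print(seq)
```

i=1: seq[1] = 0-3 = -3 → [0, -3, 2, 8, 5, 4]
i=2: seq[2] = (-3)-2 = -5 → [0, -3, -5, 8, 5, 4]
i=3: seq[3] = (-5)-8 = -13 → [0, -3, -5, -13, 5, 4]
i=4: seq[4] = (-13)-5 = -18 → [0, -3, -5, -13, -18, 4]
i=5: seq[5] = (-18)-4 = -22 → [0, -3, -5, -13, -18, -22]

[0, -3, -5, -13, -18, -22]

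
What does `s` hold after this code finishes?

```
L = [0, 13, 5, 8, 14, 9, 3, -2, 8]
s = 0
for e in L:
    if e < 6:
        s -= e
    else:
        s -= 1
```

-11

e=0: <6, s = 0-0 = 0
e=13: not <6, s = 0-1 = -1
e=5: <6, s = (-1)-5 = -6
e=8: not <6, s = (-6)-1 = -7
e=14: not <6, s = (-7)-1 = -8
e=9: not <6, s = (-8)-1 = -9
e=3: <6, s = (-9)-3 = -12
e=-2: <6, s = (-12)-(-2) = -10
e=8: not <6, s = (-10)-1 = -11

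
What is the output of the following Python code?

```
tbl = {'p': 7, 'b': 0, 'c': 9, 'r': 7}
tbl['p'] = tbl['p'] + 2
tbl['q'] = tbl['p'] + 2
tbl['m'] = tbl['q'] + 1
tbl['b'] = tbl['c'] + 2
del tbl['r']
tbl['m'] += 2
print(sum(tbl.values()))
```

54

tbl['p'] = tbl['p']+2 = 9 → {'p': 9, 'b': 0, 'c': 9, 'r': 7}
tbl['q'] = tbl['p']+2 = 11 → {'p': 9, 'b': 0, 'c': 9, 'r': 7, 'q': 11}
tbl['m'] = tbl['q']+1 = 12 → {'p': 9, 'b': 0, 'c': 9, 'r': 7, 'q': 11, 'm': 12}
tbl['b'] = tbl['c']+2 = 11 → {'p': 9, 'b': 11, 'c': 9, 'r': 7, 'q': 11, 'm': 12}
del 'r' → {'p': 9, 'b': 11, 'c': 9, 'q': 11, 'm': 12}
tbl['m'] = 12+2 = 14 → {'p': 9, 'b': 11, 'c': 9, 'q': 11, 'm': 14}
sum of values = 54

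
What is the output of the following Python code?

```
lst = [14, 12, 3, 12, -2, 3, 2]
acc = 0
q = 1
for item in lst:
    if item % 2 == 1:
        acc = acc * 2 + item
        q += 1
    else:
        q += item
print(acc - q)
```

-32

item=14: not odd; q=15
item=12: not odd; q=27
item=3: odd, acc = 0*2+3 = 3; q=28
item=12: not odd; q=40
item=-2: not odd; q=38
item=3: odd, acc = 3*2+3 = 9; q=39
item=2: not odd; q=41
acc-q = 9-41 = -32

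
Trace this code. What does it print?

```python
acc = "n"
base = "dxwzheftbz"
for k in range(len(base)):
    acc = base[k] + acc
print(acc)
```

k=0: prepend 'd' → 'dn'
k=1: prepend 'x' → 'xdn'
k=2: prepend 'w' → 'wxdn'
k=3: prepend 'z' → 'zwxdn'
k=4: prepend 'h' → 'hzwxdn'
k=5: prepend 'e' → 'ehzwxdn'
k=6: prepend 'f' → 'fehzwxdn'
k=7: prepend 't' → 'tfehzwxdn'
k=8: prepend 'b' → 'btfehzwxdn'
k=9: prepend 'z' → 'zbtfehzwxdn'

zbtfehzwxdn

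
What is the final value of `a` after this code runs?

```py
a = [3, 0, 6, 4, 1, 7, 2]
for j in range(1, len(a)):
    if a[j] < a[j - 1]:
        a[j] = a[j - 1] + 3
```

[3, 6, 6, 9, 12, 15, 18]

j=1: 0<3, a[1] = 3+3 = 6 → [3, 6, 6, 4, 1, 7, 2]
j=2: 6>=6, unchanged → [3, 6, 6, 4, 1, 7, 2]
j=3: 4<6, a[3] = 6+3 = 9 → [3, 6, 6, 9, 1, 7, 2]
j=4: 1<9, a[4] = 9+3 = 12 → [3, 6, 6, 9, 12, 7, 2]
j=5: 7<12, a[5] = 12+3 = 15 → [3, 6, 6, 9, 12, 15, 2]
j=6: 2<15, a[6] = 15+3 = 18 → [3, 6, 6, 9, 12, 15, 18]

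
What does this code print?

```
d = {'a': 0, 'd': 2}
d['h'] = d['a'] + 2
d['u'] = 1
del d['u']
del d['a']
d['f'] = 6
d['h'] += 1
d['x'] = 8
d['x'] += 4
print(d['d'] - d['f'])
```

-4

d['h'] = d['a']+2 = 2 → {'a': 0, 'd': 2, 'h': 2}
d['u'] = 1 → {'a': 0, 'd': 2, 'h': 2, 'u': 1}
del 'u' → {'a': 0, 'd': 2, 'h': 2}
del 'a' → {'d': 2, 'h': 2}
d['f'] = 6 → {'d': 2, 'h': 2, 'f': 6}
d['h'] = 2+1 = 3 → {'d': 2, 'h': 3, 'f': 6}
d['x'] = 8 → {'d': 2, 'h': 3, 'f': 6, 'x': 8}
d['x'] = 8+4 = 12 → {'d': 2, 'h': 3, 'f': 6, 'x': 12}
d['d']-d['f'] = 2-6 = -4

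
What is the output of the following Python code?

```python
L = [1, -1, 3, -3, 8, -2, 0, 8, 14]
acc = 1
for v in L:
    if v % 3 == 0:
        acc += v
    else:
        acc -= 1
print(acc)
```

v=1: not %3==0, acc = 1-1 = 0
v=-1: not %3==0, acc = 0-1 = -1
v=3: %3==0, acc = (-1)+3 = 2
v=-3: %3==0, acc = 2+(-3) = -1
v=8: not %3==0, acc = (-1)-1 = -2
v=-2: not %3==0, acc = (-2)-1 = -3
v=0: %3==0, acc = (-3)+0 = -3
v=8: not %3==0, acc = (-3)-1 = -4
v=14: not %3==0, acc = (-4)-1 = -5

-5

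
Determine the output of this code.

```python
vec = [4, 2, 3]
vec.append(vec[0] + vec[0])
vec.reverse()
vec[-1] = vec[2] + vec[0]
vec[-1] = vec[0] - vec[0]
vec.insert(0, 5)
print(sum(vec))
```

18

append vec[0]+vec[0] = 4+4 = 8 → [4, 2, 3, 8]
reverse → [8, 3, 2, 4]
vec[-1] = vec[2]+vec[0] = 2+8 = 10 → [8, 3, 2, 10]
vec[-1] = vec[0]-vec[0] = 8-8 = 0 → [8, 3, 2, 0]
insert 5 at 0 → [5, 8, 3, 2, 0]
sum = 18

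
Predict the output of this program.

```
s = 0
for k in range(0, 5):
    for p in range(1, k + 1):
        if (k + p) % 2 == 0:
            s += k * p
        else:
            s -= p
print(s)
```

34

k=1,p=1: even sum, s = 0+1 = 1
k=2,p=1: odd sum, s = 1-1 = 0
k=2,p=2: even sum, s = 0+4 = 4
k=3,p=1: even sum, s = 4+3 = 7
k=3,p=2: odd sum, s = 7-2 = 5
k=3,p=3: even sum, s = 5+9 = 14
k=4,p=1: odd sum, s = 14-1 = 13
k=4,p=2: even sum, s = 13+8 = 21
k=4,p=3: odd sum, s = 21-3 = 18
k=4,p=4: even sum, s = 18+16 = 34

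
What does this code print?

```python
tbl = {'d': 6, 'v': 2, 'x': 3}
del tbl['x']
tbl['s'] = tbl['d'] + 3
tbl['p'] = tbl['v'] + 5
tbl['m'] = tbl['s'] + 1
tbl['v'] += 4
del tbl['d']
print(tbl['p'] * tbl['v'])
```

del 'x' → {'d': 6, 'v': 2}
tbl['s'] = tbl['d']+3 = 9 → {'d': 6, 'v': 2, 's': 9}
tbl['p'] = tbl['v']+5 = 7 → {'d': 6, 'v': 2, 's': 9, 'p': 7}
tbl['m'] = tbl['s']+1 = 10 → {'d': 6, 'v': 2, 's': 9, 'p': 7, 'm': 10}
tbl['v'] = 2+4 = 6 → {'d': 6, 'v': 6, 's': 9, 'p': 7, 'm': 10}
del 'd' → {'v': 6, 's': 9, 'p': 7, 'm': 10}
tbl['p']*tbl['v'] = 7*6 = 42

42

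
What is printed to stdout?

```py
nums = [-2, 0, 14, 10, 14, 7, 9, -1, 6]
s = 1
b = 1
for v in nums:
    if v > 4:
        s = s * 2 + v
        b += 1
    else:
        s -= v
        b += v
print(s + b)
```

v=-2: not >4, s = 1-(-2) = 3; b=-1
v=0: not >4, s = 3-0 = 3; b=-1
v=14: >4, s = 3*2+14 = 20; b=0
v=10: >4, s = 20*2+10 = 50; b=1
v=14: >4, s = 50*2+14 = 114; b=2
v=7: >4, s = 114*2+7 = 235; b=3
v=9: >4, s = 235*2+9 = 479; b=4
v=-1: not >4, s = 479-(-1) = 480; b=3
v=6: >4, s = 480*2+6 = 966; b=4
s+b = 966+4 = 970

970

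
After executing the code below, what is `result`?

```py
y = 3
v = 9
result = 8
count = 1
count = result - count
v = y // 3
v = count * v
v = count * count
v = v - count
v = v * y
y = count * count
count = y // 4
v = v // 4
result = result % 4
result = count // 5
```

count = 8-1 = 7
v = 3//3 = 1
v = 7*1 = 7
v = 7*7 = 49
v = 49-7 = 42
v = 42*3 = 126
y = 7*7 = 49
count = 49//4 = 12
v = 126//4 = 31
result = 8%4 = 0
result = 12//5 = 2

2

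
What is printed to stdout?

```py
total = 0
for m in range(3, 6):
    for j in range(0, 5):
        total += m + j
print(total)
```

90

m=3,j=0: total = 0+3 = 3
m=3,j=1: total = 3+4 = 7
m=3,j=2: total = 7+5 = 12
m=3,j=3: total = 12+6 = 18
m=3,j=4: total = 18+7 = 25
m=4,j=0: total = 25+4 = 29
m=4,j=1: total = 29+5 = 34
m=4,j=2: total = 34+6 = 40
m=4,j=3: total = 40+7 = 47
m=4,j=4: total = 47+8 = 55
m=5,j=0: total = 55+5 = 60
m=5,j=1: total = 60+6 = 66
m=5,j=2: total = 66+7 = 73
m=5,j=3: total = 73+8 = 81
m=5,j=4: total = 81+9 = 90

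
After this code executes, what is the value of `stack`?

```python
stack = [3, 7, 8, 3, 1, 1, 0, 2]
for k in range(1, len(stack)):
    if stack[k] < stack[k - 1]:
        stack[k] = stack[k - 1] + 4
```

[3, 7, 8, 12, 16, 20, 24, 28]

k=1: 7>=3, unchanged → [3, 7, 8, 3, 1, 1, 0, 2]
k=2: 8>=7, unchanged → [3, 7, 8, 3, 1, 1, 0, 2]
k=3: 3<8, stack[3] = 8+4 = 12 → [3, 7, 8, 12, 1, 1, 0, 2]
k=4: 1<12, stack[4] = 12+4 = 16 → [3, 7, 8, 12, 16, 1, 0, 2]
k=5: 1<16, stack[5] = 16+4 = 20 → [3, 7, 8, 12, 16, 20, 0, 2]
k=6: 0<20, stack[6] = 20+4 = 24 → [3, 7, 8, 12, 16, 20, 24, 2]
k=7: 2<24, stack[7] = 24+4 = 28 → [3, 7, 8, 12, 16, 20, 24, 28]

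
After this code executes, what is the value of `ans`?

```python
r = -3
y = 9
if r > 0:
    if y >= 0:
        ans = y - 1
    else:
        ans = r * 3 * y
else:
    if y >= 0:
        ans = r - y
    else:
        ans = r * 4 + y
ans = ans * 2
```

r=-3, y=9
r > 0 is False; y >= 0 is True
→ ans = r - y = -12
ans = (-12)*2 = -24

-24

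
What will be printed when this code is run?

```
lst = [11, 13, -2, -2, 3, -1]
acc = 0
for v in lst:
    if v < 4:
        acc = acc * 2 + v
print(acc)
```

-19

v=11: not <4
v=13: not <4
v=-2: <4, acc = 0*2+(-2) = -2
v=-2: <4, acc = (-2)*2+(-2) = -6
v=3: <4, acc = (-6)*2+3 = -9
v=-1: <4, acc = (-9)*2+(-1) = -19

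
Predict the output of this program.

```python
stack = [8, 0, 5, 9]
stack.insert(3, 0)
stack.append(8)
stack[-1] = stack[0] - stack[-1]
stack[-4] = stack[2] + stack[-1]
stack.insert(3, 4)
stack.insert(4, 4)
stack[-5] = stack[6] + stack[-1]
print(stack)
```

insert 0 at 3 → [8, 0, 5, 0, 9]
append 8 → [8, 0, 5, 0, 9, 8]
stack[-1] = stack[0]-stack[-1] = 8-8 = 0 → [8, 0, 5, 0, 9, 0]
stack[-4] = stack[2]+stack[-1] = 5+0 = 5 → [8, 0, 5, 0, 9, 0]
insert 4 at 3 → [8, 0, 5, 4, 0, 9, 0]
insert 4 at 4 → [8, 0, 5, 4, 4, 0, 9, 0]
stack[-5] = stack[6]+stack[-1] = 9+0 = 9 → [8, 0, 5, 9, 4, 0, 9, 0]

[8, 0, 5, 9, 4, 0, 9, 0]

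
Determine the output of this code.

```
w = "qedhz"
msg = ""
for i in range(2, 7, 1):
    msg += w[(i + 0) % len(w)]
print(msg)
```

dhzqe

i=2: add w[2]='d' → 'd'
i=3: add w[3]='h' → 'dh'
i=4: add w[4]='z' → 'dhz'
i=5: add w[0]='q' → 'dhzq'
i=6: add w[1]='e' → 'dhzqe'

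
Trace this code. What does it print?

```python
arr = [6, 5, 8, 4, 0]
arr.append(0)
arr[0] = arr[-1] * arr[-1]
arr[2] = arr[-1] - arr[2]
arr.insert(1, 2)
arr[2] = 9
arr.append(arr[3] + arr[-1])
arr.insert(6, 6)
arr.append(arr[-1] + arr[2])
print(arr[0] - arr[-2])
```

8

append 0 → [6, 5, 8, 4, 0, 0]
arr[0] = arr[-1]*arr[-1] = 0*0 = 0 → [0, 5, 8, 4, 0, 0]
arr[2] = arr[-1]-arr[2] = 0-8 = -8 → [0, 5, -8, 4, 0, 0]
insert 2 at 1 → [0, 2, 5, -8, 4, 0, 0]
arr[2] = 9 → [0, 2, 9, -8, 4, 0, 0]
append arr[3]+arr[-1] = (-8)+0 = -8 → [0, 2, 9, -8, 4, 0, 0, -8]
insert 6 at 6 → [0, 2, 9, -8, 4, 0, 6, 0, -8]
append arr[-1]+arr[2] = (-8)+9 = 1 → [0, 2, 9, -8, 4, 0, 6, 0, -8, 1]
arr[0]-arr[-2] = 0-(-8) = 8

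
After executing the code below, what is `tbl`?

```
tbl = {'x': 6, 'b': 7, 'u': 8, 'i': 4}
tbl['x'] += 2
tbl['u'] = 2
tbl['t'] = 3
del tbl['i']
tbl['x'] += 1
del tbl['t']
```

tbl['x'] = 6+2 = 8 → {'x': 8, 'b': 7, 'u': 8, 'i': 4}
tbl['u'] = 2 → {'x': 8, 'b': 7, 'u': 2, 'i': 4}
tbl['t'] = 3 → {'x': 8, 'b': 7, 'u': 2, 'i': 4, 't': 3}
del 'i' → {'x': 8, 'b': 7, 'u': 2, 't': 3}
tbl['x'] = 8+1 = 9 → {'x': 9, 'b': 7, 'u': 2, 't': 3}
del 't' → {'x': 9, 'b': 7, 'u': 2}

{'x': 9, 'b': 7, 'u': 2}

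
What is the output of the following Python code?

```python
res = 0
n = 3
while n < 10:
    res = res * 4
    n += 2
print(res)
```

n=3: res = 0*4 = 0
n=5: res = 0*4 = 0
n=7: res = 0*4 = 0
n=9: res = 0*4 = 0

0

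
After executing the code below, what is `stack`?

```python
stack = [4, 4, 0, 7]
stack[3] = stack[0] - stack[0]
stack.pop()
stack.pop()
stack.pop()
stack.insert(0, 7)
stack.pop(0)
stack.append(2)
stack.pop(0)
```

stack[3] = stack[0]-stack[0] = 4-4 = 0 → [4, 4, 0, 0]
pop() removes 0 → [4, 4, 0]
pop() removes 0 → [4, 4]
pop() removes 4 → [4]
insert 7 at 0 → [7, 4]
pop(0) removes 7 → [4]
append 2 → [4, 2]
pop(0) removes 4 → [2]

[2]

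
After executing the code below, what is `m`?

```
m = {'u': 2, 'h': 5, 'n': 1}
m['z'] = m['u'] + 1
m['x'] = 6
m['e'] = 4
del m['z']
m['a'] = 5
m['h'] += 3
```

{'u': 2, 'h': 8, 'n': 1, 'x': 6, 'e': 4, 'a': 5}

m['z'] = m['u']+1 = 3 → {'u': 2, 'h': 5, 'n': 1, 'z': 3}
m['x'] = 6 → {'u': 2, 'h': 5, 'n': 1, 'z': 3, 'x': 6}
m['e'] = 4 → {'u': 2, 'h': 5, 'n': 1, 'z': 3, 'x': 6, 'e': 4}
del 'z' → {'u': 2, 'h': 5, 'n': 1, 'x': 6, 'e': 4}
m['a'] = 5 → {'u': 2, 'h': 5, 'n': 1, 'x': 6, 'e': 4, 'a': 5}
m['h'] = 5+3 = 8 → {'u': 2, 'h': 8, 'n': 1, 'x': 6, 'e': 4, 'a': 5}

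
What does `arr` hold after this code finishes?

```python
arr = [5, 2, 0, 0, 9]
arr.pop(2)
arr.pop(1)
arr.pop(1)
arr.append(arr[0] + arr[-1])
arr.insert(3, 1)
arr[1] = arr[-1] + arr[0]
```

[5, 6, 14, 1]

pop(2) removes 0 → [5, 2, 0, 9]
pop(1) removes 2 → [5, 0, 9]
pop(1) removes 0 → [5, 9]
append arr[0]+arr[-1] = 5+9 = 14 → [5, 9, 14]
insert 1 at 3 → [5, 9, 14, 1]
arr[1] = arr[-1]+arr[0] = 1+5 = 6 → [5, 6, 14, 1]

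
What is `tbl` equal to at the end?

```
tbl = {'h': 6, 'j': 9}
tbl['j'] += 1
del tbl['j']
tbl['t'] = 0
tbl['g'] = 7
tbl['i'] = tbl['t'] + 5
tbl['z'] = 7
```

tbl['j'] = 9+1 = 10 → {'h': 6, 'j': 10}
del 'j' → {'h': 6}
tbl['t'] = 0 → {'h': 6, 't': 0}
tbl['g'] = 7 → {'h': 6, 't': 0, 'g': 7}
tbl['i'] = tbl['t']+5 = 5 → {'h': 6, 't': 0, 'g': 7, 'i': 5}
tbl['z'] = 7 → {'h': 6, 't': 0, 'g': 7, 'i': 5, 'z': 7}

{'h': 6, 't': 0, 'g': 7, 'i': 5, 'z': 7}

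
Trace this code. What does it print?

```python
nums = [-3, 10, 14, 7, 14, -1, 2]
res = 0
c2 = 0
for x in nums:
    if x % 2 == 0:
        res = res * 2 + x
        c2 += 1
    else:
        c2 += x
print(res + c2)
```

x=-3: not even; c2=-3
x=10: even, res = 0*2+10 = 10; c2=-2
x=14: even, res = 10*2+14 = 34; c2=-1
x=7: not even; c2=6
x=14: even, res = 34*2+14 = 82; c2=7
x=-1: not even; c2=6
x=2: even, res = 82*2+2 = 166; c2=7
res+c2 = 166+7 = 173

173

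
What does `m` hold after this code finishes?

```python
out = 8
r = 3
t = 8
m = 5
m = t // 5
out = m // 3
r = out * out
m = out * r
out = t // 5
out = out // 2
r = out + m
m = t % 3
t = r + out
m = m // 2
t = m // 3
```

1

m = 8//5 = 1
out = 1//3 = 0
r = 0*0 = 0
m = 0*0 = 0
out = 8//5 = 1
out = 1//2 = 0
r = 0+0 = 0
m = 8%3 = 2
t = 0+0 = 0
m = 2//2 = 1
t = 1//3 = 0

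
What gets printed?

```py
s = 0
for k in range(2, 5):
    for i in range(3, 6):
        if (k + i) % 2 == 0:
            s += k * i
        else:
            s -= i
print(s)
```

k=2,i=3: odd sum, s = 0-3 = -3
k=2,i=4: even sum, s = (-3)+8 = 5
k=2,i=5: odd sum, s = 5-5 = 0
k=3,i=3: even sum, s = 0+9 = 9
k=3,i=4: odd sum, s = 9-4 = 5
k=3,i=5: even sum, s = 5+15 = 20
k=4,i=3: odd sum, s = 20-3 = 17
k=4,i=4: even sum, s = 17+16 = 33
k=4,i=5: odd sum, s = 33-5 = 28

28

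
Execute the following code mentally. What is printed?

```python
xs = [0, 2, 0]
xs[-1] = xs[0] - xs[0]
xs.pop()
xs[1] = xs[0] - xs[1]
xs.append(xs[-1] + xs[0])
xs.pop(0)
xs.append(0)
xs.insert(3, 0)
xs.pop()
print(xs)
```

xs[-1] = xs[0]-xs[0] = 0-0 = 0 → [0, 2, 0]
pop() removes 0 → [0, 2]
xs[1] = xs[0]-xs[1] = 0-2 = -2 → [0, -2]
append xs[-1]+xs[0] = (-2)+0 = -2 → [0, -2, -2]
pop(0) removes 0 → [-2, -2]
append 0 → [-2, -2, 0]
insert 0 at 3 → [-2, -2, 0, 0]
pop() removes 0 → [-2, -2, 0]

[-2, -2, 0]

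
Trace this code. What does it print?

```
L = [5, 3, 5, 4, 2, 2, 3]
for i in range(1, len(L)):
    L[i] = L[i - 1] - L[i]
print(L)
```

[5, 2, -3, -7, -9, -11, -14]

i=1: L[1] = 5-3 = 2 → [5, 2, 5, 4, 2, 2, 3]
i=2: L[2] = 2-5 = -3 → [5, 2, -3, 4, 2, 2, 3]
i=3: L[3] = (-3)-4 = -7 → [5, 2, -3, -7, 2, 2, 3]
i=4: L[4] = (-7)-2 = -9 → [5, 2, -3, -7, -9, 2, 3]
i=5: L[5] = (-9)-2 = -11 → [5, 2, -3, -7, -9, -11, 3]
i=6: L[6] = (-11)-3 = -14 → [5, 2, -3, -7, -9, -11, -14]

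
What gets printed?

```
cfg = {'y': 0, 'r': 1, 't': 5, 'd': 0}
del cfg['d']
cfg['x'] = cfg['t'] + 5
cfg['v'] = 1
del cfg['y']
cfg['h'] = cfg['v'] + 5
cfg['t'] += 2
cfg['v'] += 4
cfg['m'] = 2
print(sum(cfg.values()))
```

31

del 'd' → {'y': 0, 'r': 1, 't': 5}
cfg['x'] = cfg['t']+5 = 10 → {'y': 0, 'r': 1, 't': 5, 'x': 10}
cfg['v'] = 1 → {'y': 0, 'r': 1, 't': 5, 'x': 10, 'v': 1}
del 'y' → {'r': 1, 't': 5, 'x': 10, 'v': 1}
cfg['h'] = cfg['v']+5 = 6 → {'r': 1, 't': 5, 'x': 10, 'v': 1, 'h': 6}
cfg['t'] = 5+2 = 7 → {'r': 1, 't': 7, 'x': 10, 'v': 1, 'h': 6}
cfg['v'] = 1+4 = 5 → {'r': 1, 't': 7, 'x': 10, 'v': 5, 'h': 6}
cfg['m'] = 2 → {'r': 1, 't': 7, 'x': 10, 'v': 5, 'h': 6, 'm': 2}
sum of values = 31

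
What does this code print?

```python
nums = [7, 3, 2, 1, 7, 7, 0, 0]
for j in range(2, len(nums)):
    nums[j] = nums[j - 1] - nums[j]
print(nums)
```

[7, 3, 1, 0, -7, -14, -14, -14]

j=2: nums[2] = 3-2 = 1 → [7, 3, 1, 1, 7, 7, 0, 0]
j=3: nums[3] = 1-1 = 0 → [7, 3, 1, 0, 7, 7, 0, 0]
j=4: nums[4] = 0-7 = -7 → [7, 3, 1, 0, -7, 7, 0, 0]
j=5: nums[5] = (-7)-7 = -14 → [7, 3, 1, 0, -7, -14, 0, 0]
j=6: nums[6] = (-14)-0 = -14 → [7, 3, 1, 0, -7, -14, -14, 0]
j=7: nums[7] = (-14)-0 = -14 → [7, 3, 1, 0, -7, -14, -14, -14]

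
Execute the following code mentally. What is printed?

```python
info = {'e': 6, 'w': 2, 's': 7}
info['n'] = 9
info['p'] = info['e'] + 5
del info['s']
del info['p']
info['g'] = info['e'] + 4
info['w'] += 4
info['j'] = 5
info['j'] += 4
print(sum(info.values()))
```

40

info['n'] = 9 → {'e': 6, 'w': 2, 's': 7, 'n': 9}
info['p'] = info['e']+5 = 11 → {'e': 6, 'w': 2, 's': 7, 'n': 9, 'p': 11}
del 's' → {'e': 6, 'w': 2, 'n': 9, 'p': 11}
del 'p' → {'e': 6, 'w': 2, 'n': 9}
info['g'] = info['e']+4 = 10 → {'e': 6, 'w': 2, 'n': 9, 'g': 10}
info['w'] = 2+4 = 6 → {'e': 6, 'w': 6, 'n': 9, 'g': 10}
info['j'] = 5 → {'e': 6, 'w': 6, 'n': 9, 'g': 10, 'j': 5}
info['j'] = 5+4 = 9 → {'e': 6, 'w': 6, 'n': 9, 'g': 10, 'j': 9}
sum of values = 40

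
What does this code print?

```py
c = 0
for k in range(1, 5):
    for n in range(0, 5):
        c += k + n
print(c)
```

k=1,n=0: c = 0+1 = 1
k=1,n=1: c = 1+2 = 3
k=1,n=2: c = 3+3 = 6
k=1,n=3: c = 6+4 = 10
k=1,n=4: c = 10+5 = 15
k=2,n=0: c = 15+2 = 17
k=2,n=1: c = 17+3 = 20
k=2,n=2: c = 20+4 = 24
k=2,n=3: c = 24+5 = 29
k=2,n=4: c = 29+6 = 35
k=3,n=0: c = 35+3 = 38
k=3,n=1: c = 38+4 = 42
k=3,n=2: c = 42+5 = 47
k=3,n=3: c = 47+6 = 53
k=3,n=4: c = 53+7 = 60
k=4,n=0: c = 60+4 = 64
k=4,n=1: c = 64+5 = 69
k=4,n=2: c = 69+6 = 75
k=4,n=3: c = 75+7 = 82
k=4,n=4: c = 82+8 = 90

90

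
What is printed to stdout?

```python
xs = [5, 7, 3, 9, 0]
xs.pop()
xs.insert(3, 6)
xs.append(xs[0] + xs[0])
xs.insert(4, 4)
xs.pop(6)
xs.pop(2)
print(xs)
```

[5, 7, 6, 4, 9]

pop() removes 0 → [5, 7, 3, 9]
insert 6 at 3 → [5, 7, 3, 6, 9]
append xs[0]+xs[0] = 5+5 = 10 → [5, 7, 3, 6, 9, 10]
insert 4 at 4 → [5, 7, 3, 6, 4, 9, 10]
pop(6) removes 10 → [5, 7, 3, 6, 4, 9]
pop(2) removes 3 → [5, 7, 6, 4, 9]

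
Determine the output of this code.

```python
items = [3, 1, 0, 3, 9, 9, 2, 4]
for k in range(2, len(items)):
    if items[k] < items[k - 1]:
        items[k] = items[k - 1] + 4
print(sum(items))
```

k=2: 0<1, items[2] = 1+4 = 5 → [3, 1, 5, 3, 9, 9, 2, 4]
k=3: 3<5, items[3] = 5+4 = 9 → [3, 1, 5, 9, 9, 9, 2, 4]
k=4: 9>=9, unchanged → [3, 1, 5, 9, 9, 9, 2, 4]
k=5: 9>=9, unchanged → [3, 1, 5, 9, 9, 9, 2, 4]
k=6: 2<9, items[6] = 9+4 = 13 → [3, 1, 5, 9, 9, 9, 13, 4]
k=7: 4<13, items[7] = 13+4 = 17 → [3, 1, 5, 9, 9, 9, 13, 17]
sum = 66

66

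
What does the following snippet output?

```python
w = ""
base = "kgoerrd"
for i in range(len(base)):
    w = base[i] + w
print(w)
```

i=0: prepend 'k' → 'k'
i=1: prepend 'g' → 'gk'
i=2: prepend 'o' → 'ogk'
i=3: prepend 'e' → 'eogk'
i=4: prepend 'r' → 'reogk'
i=5: prepend 'r' → 'rreogk'
i=6: prepend 'd' → 'drreogk'

drreogk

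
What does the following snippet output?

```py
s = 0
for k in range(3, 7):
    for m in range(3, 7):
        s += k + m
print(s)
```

k=3,m=3: s = 0+6 = 6
k=3,m=4: s = 6+7 = 13
k=3,m=5: s = 13+8 = 21
k=3,m=6: s = 21+9 = 30
k=4,m=3: s = 30+7 = 37
k=4,m=4: s = 37+8 = 45
k=4,m=5: s = 45+9 = 54
k=4,m=6: s = 54+10 = 64
k=5,m=3: s = 64+8 = 72
k=5,m=4: s = 72+9 = 81
k=5,m=5: s = 81+10 = 91
k=5,m=6: s = 91+11 = 102
k=6,m=3: s = 102+9 = 111
k=6,m=4: s = 111+10 = 121
k=6,m=5: s = 121+11 = 132
k=6,m=6: s = 132+12 = 144

144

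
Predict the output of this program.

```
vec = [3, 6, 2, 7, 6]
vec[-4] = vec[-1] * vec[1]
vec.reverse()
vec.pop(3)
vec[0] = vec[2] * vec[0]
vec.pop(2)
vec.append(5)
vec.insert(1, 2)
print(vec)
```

vec[-4] = vec[-1]*vec[1] = 6*6 = 36 → [3, 36, 2, 7, 6]
reverse → [6, 7, 2, 36, 3]
pop(3) removes 36 → [6, 7, 2, 3]
vec[0] = vec[2]*vec[0] = 2*6 = 12 → [12, 7, 2, 3]
pop(2) removes 2 → [12, 7, 3]
append 5 → [12, 7, 3, 5]
insert 2 at 1 → [12, 2, 7, 3, 5]

[12, 2, 7, 3, 5]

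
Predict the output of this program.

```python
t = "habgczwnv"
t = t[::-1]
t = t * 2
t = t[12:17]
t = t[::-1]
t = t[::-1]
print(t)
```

zcgba

reverse → 'vnwzcgbah'
repeat ×2 → 'vnwzcgbahvnwzcgbah'
slice [12:17] → 'zcgba'
reverse → 'abgcz'
reverse → 'zcgba'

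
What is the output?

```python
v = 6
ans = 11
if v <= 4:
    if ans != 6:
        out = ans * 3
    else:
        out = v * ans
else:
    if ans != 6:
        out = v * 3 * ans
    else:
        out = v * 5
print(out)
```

198

v=6, ans=11
v <= 4 is False; ans != 6 is True
→ out = v * 3 * ans = 198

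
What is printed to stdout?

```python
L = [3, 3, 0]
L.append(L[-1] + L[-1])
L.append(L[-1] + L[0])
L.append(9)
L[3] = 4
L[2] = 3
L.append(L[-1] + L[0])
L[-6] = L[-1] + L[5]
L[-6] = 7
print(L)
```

append L[-1]+L[-1] = 0+0 = 0 → [3, 3, 0, 0]
append L[-1]+L[0] = 0+3 = 3 → [3, 3, 0, 0, 3]
append 9 → [3, 3, 0, 0, 3, 9]
L[3] = 4 → [3, 3, 0, 4, 3, 9]
L[2] = 3 → [3, 3, 3, 4, 3, 9]
append L[-1]+L[0] = 9+3 = 12 → [3, 3, 3, 4, 3, 9, 12]
L[-6] = L[-1]+L[5] = 12+9 = 21 → [3, 21, 3, 4, 3, 9, 12]
L[-6] = 7 → [3, 7, 3, 4, 3, 9, 12]

[3, 7, 3, 4, 3, 9, 12]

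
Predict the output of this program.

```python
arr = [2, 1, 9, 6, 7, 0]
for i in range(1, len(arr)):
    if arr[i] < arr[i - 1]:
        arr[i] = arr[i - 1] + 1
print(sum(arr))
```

i=1: 1<2, arr[1] = 2+1 = 3 → [2, 3, 9, 6, 7, 0]
i=2: 9>=3, unchanged → [2, 3, 9, 6, 7, 0]
i=3: 6<9, arr[3] = 9+1 = 10 → [2, 3, 9, 10, 7, 0]
i=4: 7<10, arr[4] = 10+1 = 11 → [2, 3, 9, 10, 11, 0]
i=5: 0<11, arr[5] = 11+1 = 12 → [2, 3, 9, 10, 11, 12]
sum = 47

47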